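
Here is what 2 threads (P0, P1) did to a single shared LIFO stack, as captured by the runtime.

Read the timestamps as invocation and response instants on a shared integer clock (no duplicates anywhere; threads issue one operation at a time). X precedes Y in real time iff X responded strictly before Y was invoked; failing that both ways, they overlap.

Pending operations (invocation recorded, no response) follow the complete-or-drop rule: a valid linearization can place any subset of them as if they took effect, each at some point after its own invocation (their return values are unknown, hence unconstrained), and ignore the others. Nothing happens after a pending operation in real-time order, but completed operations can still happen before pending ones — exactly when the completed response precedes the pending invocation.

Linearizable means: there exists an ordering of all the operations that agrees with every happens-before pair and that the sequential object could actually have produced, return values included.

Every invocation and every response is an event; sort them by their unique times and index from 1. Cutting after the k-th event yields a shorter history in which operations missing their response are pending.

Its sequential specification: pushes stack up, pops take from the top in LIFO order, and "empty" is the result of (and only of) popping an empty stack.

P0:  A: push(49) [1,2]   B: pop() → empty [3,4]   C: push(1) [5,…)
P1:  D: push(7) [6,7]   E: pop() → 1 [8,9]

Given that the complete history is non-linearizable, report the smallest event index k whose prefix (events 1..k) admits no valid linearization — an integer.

events 1..3 are still linearizable — one witness is A:
after step 1 (A push(49)): stack <49>
with event 4 included (B responding at time 4), all real-time-consistent orders fail
sample order A, B stalls at step 2 — B pop() → empty has no legal effect

4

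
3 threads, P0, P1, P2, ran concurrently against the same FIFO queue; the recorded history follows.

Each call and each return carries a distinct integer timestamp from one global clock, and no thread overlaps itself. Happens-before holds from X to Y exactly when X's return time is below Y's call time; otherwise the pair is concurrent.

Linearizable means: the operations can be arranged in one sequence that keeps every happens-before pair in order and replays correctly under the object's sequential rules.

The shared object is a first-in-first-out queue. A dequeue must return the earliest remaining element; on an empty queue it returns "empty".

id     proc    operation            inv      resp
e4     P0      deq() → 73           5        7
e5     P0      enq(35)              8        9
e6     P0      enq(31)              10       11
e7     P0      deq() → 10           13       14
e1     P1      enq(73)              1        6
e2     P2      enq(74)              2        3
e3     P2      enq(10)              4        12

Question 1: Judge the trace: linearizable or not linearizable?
through event 13 a valid linearization exists; event 14 (e7 responding at time 14) ends that
real-time-consistent orders of the 7 completed operations: 14 — all fail the FIFO queue replay
sample order e1, e2, e3, e4, e5, e6, e7 stalls at step 7 — e7 deq() → 10 has no legal effect
sample order e1, e2, e4, e3, e5, e6, e7 stalls at step 7 — e7 deq() → 10 has no legal effect

not linearizable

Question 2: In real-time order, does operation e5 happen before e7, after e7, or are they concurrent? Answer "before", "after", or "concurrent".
e5 spans [8,9], e7 spans [13,14]
resp(e5)=9 < inv(e7)=13

before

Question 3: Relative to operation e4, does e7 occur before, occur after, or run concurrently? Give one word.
e7 spans [13,14], e4 spans [5,7]
resp(e4)=7 < inv(e7)=13

after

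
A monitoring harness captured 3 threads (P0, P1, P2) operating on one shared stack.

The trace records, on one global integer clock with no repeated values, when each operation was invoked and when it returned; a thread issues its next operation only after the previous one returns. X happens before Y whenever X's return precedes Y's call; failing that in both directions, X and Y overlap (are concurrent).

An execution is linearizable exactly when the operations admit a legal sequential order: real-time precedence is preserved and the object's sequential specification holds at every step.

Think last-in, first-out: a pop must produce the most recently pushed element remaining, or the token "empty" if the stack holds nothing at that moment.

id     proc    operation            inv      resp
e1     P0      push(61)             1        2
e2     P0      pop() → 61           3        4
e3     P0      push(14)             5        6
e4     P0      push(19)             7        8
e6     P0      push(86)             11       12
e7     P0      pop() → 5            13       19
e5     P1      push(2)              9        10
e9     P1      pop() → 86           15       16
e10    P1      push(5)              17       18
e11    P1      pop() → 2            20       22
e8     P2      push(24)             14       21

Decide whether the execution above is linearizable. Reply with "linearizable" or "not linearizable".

witness order: e1, e2, e3, e4, e5, e6, e9, e10, e7, e11, e8
after step 1 (e1 push(61)): stack <61>
after step 2 (e2 pop() → 61): stack <>
after step 3 (e3 push(14)): stack <14>
after step 4 (e4 push(19)): stack <14,19>
after step 5 (e5 push(2)): stack <14,19,2>
after step 6 (e6 push(86)): stack <14,19,2,86>
after step 7 (e9 pop() → 86): stack <14,19,2>
after step 8 (e10 push(5)): stack <14,19,2,5>
after step 9 (e7 pop() → 5): stack <14,19,2>
after step 10 (e11 pop() → 2): stack <14,19>
after step 11 (e8 push(24)): stack <14,19,24>

linearizable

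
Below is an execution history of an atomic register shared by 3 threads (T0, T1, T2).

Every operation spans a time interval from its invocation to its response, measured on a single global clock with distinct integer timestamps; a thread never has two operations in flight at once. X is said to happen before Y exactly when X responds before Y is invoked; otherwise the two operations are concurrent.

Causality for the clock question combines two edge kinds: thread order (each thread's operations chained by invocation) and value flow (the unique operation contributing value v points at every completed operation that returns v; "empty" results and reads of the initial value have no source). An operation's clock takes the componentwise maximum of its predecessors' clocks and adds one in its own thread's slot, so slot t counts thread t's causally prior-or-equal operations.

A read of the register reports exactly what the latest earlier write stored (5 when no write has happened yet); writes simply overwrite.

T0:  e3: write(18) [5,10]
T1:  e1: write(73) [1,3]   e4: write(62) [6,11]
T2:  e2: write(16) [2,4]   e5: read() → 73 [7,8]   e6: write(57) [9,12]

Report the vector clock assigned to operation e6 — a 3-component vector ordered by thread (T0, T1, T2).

(0, 1, 3)

VC(e2, invoked at 2): no causal predecessors; +1 on T2 → (0, 0, 1)
VC(e1, invoked at 1): no causal predecessors; +1 on T1 → (0, 1, 0)
VC(e3, invoked at 5): no causal predecessors; +1 on T0 → (1, 0, 0)
e4 (invocation 6): componentwise max over VC(e1)=(0, 1, 0), +1 at T1, giving (0, 2, 0)
e5 (invocation 7): componentwise max over VC(e1)=(0, 1, 0), VC(e2)=(0, 0, 1), +1 at T2, giving (0, 1, 2)
e6 (invocation 9): componentwise max over VC(e5)=(0, 1, 2), +1 at T2, giving (0, 1, 3)
target: VC(e6) = (0, 1, 3)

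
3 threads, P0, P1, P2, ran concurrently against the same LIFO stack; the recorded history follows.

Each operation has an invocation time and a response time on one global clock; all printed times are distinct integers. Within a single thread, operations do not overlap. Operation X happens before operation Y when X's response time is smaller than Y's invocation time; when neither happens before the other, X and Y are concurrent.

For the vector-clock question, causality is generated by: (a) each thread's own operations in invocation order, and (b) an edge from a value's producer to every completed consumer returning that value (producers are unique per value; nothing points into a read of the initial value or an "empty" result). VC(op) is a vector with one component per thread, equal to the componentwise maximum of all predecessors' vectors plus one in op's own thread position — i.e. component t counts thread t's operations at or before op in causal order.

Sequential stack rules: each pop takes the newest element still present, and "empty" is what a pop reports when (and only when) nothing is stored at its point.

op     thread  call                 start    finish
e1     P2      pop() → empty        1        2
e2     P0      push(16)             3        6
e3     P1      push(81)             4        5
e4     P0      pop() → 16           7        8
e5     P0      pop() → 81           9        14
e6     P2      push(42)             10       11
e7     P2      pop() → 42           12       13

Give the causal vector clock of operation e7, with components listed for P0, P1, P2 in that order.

(0, 0, 3)

invoked at 1, e1 has no predecessors; its own P2 bump gives (0, 0, 1)
invoked at 4, e3 has no predecessors; its own P1 bump gives (0, 1, 0)
invoked at 3, e2 has no predecessors; its own P0 bump gives (1, 0, 0)
VC(e6, invoked at 10): max of VC(e1)=(0, 0, 1), then +1 on thread P2 → (0, 0, 2)
VC(e4, invoked at 7): max of VC(e2)=(1, 0, 0), then +1 on thread P0 → (2, 0, 0)
VC(e7, invoked at 12): max of VC(e6)=(0, 0, 2), then +1 on thread P2 → (0, 0, 3)
VC(e5, invoked at 9): max of VC(e3)=(0, 1, 0), VC(e4)=(2, 0, 0), then +1 on thread P0 → (3, 1, 0)
target: VC(e7) = (0, 0, 3)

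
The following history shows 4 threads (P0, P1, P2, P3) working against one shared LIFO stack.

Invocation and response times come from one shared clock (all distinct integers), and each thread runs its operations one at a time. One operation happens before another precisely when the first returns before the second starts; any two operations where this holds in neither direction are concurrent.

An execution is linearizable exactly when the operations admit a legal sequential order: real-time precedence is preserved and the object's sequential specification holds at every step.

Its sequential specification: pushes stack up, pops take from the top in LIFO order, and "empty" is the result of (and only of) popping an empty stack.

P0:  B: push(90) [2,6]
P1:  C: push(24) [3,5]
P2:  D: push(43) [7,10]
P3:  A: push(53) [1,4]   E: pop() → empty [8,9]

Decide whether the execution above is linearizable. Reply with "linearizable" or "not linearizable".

events 1..8 are fine; event 9 — the response of E at time 9 — makes the prefix non-linearizable
4 completed operations, 6 real-time-consistent orders — every LIFO stack replay fails
completion choices over the 1 pending operation (D) were checked; none helps
take A, B, C, E (pending dropped): step 4 already fails, because E pop() → empty cannot occur there
take A, C, B, E (pending dropped): step 4 already fails, because E pop() → empty cannot occur there

not linearizable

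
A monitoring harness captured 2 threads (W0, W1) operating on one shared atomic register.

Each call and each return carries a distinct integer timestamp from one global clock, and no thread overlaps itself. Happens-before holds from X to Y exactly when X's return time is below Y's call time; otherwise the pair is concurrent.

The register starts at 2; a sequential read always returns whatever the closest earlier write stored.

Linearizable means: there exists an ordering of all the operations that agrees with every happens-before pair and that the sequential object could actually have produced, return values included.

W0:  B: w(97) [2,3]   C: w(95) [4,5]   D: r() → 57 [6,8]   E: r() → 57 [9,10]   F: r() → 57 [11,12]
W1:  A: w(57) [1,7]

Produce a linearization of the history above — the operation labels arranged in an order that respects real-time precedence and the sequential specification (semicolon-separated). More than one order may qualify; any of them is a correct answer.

B; C; A; D; E; F

1. B w(97), leaving value 97
2. C w(95), leaving value 95
3. A w(57), leaving value 57
4. D r() → 57, leaving value 57
5. E r() → 57, leaving value 57
6. F r() → 57, leaving value 57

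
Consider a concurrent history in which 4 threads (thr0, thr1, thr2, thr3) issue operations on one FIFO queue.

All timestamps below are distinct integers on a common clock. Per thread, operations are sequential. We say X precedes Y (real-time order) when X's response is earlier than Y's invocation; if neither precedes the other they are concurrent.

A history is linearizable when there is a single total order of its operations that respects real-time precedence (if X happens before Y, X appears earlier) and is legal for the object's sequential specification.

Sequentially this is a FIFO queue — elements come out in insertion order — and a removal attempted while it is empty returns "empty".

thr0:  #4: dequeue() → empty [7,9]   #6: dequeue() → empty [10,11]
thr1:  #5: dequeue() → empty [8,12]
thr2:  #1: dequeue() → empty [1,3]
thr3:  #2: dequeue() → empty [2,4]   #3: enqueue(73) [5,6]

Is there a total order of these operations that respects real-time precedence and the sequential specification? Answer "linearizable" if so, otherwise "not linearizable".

not linearizable

prefix check: 1..11 passes, 1..12 fails once #5's time-12 response joins
the 6 completed operations admit 6 real-time orders; each fails the FIFO queue replay
for example #1, #2, #3, #4, #5, #6 fails at step 4: #4 dequeue() → empty is not legal there
for example #1, #2, #3, #4, #6, #5 fails at step 4: #4 dequeue() → empty is not legal there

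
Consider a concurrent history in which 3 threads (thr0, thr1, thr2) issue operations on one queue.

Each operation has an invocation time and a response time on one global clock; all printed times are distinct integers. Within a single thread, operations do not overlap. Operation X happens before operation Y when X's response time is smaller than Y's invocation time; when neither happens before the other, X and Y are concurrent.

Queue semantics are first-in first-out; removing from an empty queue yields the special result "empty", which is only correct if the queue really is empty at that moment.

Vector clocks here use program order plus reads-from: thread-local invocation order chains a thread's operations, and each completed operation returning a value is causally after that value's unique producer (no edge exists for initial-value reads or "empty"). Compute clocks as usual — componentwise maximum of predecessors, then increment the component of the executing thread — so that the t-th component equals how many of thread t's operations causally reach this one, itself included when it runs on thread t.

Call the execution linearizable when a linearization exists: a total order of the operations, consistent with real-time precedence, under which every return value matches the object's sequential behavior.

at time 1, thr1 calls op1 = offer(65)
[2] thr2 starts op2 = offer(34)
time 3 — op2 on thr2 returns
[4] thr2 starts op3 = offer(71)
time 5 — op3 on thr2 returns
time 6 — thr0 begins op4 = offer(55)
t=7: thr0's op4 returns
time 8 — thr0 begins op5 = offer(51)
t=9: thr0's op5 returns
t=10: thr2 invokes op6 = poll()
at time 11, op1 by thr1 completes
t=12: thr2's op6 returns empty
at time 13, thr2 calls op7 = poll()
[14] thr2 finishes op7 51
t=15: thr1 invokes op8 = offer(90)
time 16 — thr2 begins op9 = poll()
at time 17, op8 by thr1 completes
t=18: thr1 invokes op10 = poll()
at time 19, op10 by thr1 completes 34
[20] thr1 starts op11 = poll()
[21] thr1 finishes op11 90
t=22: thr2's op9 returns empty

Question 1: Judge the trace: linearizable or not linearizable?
not linearizable

the violation lands at event 12, op6's response at time 12: events 1..11 linearize, events 1..12 do not
6 orders of the 6 completed queue ops respect real time; none is legal
one such order, op1, op2, op3, op4, op5, op6, breaks at step 6 where op6 poll() → empty is illegal
one such order, op2, op1, op3, op4, op5, op6, breaks at step 6 where op6 poll() → empty is illegal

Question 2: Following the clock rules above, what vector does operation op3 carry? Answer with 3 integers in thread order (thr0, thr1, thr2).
(0, 0, 2)

invoked at 2, op2 has no predecessors; its own thr2 bump gives (0, 0, 1)
invoked at 1, op1 has no predecessors; its own thr1 bump gives (0, 1, 0)
invoked at 6, op4 has no predecessors; its own thr0 bump gives (1, 0, 0)
op3, invoked 4, takes VC(op2)=(0, 0, 1) under max, adds 1 for thr2 → (0, 0, 2)
op8, invoked 15, takes VC(op1)=(0, 1, 0) under max, adds 1 for thr1 → (0, 2, 0)
op5, invoked 8, takes VC(op4)=(1, 0, 0) under max, adds 1 for thr0 → (2, 0, 0)
op6, invoked 10, takes VC(op3)=(0, 0, 2) under max, adds 1 for thr2 → (0, 0, 3)
op10, invoked 18, takes VC(op2)=(0, 0, 1), VC(op8)=(0, 2, 0) under max, adds 1 for thr1 → (0, 3, 1)
op11, invoked 20, takes VC(op8)=(0, 2, 0), VC(op10)=(0, 3, 1) under max, adds 1 for thr1 → (0, 4, 1)
op7, invoked 13, takes VC(op5)=(2, 0, 0), VC(op6)=(0, 0, 3) under max, adds 1 for thr2 → (2, 0, 4)
op9, invoked 16, takes VC(op7)=(2, 0, 4) under max, adds 1 for thr2 → (2, 0, 5)
target: VC(op3) = (0, 0, 2)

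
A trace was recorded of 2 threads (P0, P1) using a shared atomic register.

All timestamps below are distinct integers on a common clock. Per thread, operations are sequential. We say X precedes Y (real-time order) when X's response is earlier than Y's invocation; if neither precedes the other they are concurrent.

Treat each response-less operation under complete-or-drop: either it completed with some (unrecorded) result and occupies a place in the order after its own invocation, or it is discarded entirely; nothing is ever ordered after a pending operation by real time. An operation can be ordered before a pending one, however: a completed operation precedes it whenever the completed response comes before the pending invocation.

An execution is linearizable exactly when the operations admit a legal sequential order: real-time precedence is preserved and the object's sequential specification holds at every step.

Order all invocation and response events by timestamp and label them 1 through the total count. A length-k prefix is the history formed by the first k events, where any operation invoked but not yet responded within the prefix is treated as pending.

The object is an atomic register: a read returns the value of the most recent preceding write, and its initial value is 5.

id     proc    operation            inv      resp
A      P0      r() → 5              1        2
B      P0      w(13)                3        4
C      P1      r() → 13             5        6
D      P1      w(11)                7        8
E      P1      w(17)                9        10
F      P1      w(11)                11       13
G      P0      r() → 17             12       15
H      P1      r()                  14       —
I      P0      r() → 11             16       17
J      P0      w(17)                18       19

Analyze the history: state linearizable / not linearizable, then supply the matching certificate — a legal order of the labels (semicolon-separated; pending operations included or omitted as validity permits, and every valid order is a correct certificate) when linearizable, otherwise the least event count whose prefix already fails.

linearizable — witness: A; B; C; D; E; G; F; H; I; J

1. A r() → 5, leaving value 5
2. B w(13), leaving value 13
3. C r() → 13, leaving value 13
4. D w(11), leaving value 11
5. E w(17), leaving value 17
6. G r() → 17, leaving value 17
7. F w(11), leaving value 11
8. H r() (pending, included), leaving value 11
9. I r() → 11, leaving value 11
10. J w(17), leaving value 17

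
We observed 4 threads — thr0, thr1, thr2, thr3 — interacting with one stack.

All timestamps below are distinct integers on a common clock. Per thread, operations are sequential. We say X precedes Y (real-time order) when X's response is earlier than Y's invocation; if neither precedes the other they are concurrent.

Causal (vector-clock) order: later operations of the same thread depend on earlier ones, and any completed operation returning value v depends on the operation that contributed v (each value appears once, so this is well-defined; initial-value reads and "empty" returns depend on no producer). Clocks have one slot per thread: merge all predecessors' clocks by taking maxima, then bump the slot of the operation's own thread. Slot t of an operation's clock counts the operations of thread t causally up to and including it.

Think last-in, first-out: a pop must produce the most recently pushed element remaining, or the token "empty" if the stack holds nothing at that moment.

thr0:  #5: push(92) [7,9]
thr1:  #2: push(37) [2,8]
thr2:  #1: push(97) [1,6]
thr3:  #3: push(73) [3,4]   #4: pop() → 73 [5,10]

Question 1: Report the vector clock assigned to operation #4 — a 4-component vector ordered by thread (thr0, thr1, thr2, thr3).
VC(#3, invoked at 3): no causal predecessors; +1 on thr3 → (0, 0, 0, 1)
VC(#1, invoked at 1): no causal predecessors; +1 on thr2 → (0, 0, 1, 0)
VC(#2, invoked at 2): no causal predecessors; +1 on thr1 → (0, 1, 0, 0)
VC(#5, invoked at 7): no causal predecessors; +1 on thr0 → (1, 0, 0, 0)
from VC(#3)=(0, 0, 0, 1), #4 (invoked 5) maxes components and bumps thr3 → (0, 0, 0, 2)
target: VC(#4) = (0, 0, 0, 2)

(0, 0, 0, 2)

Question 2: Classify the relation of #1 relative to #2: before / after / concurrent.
#1 spans [1,6], #2 spans [2,8]
the intervals overlap in both directions

concurrent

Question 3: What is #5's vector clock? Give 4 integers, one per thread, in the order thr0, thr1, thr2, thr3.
#3, invoked 3, has no incoming edges; only thr3's bump applies → (0, 0, 0, 1)
#1, invoked 1, has no incoming edges; only thr2's bump applies → (0, 0, 1, 0)
#2, invoked 2, has no incoming edges; only thr1's bump applies → (0, 1, 0, 0)
#5, invoked 7, has no incoming edges; only thr0's bump applies → (1, 0, 0, 0)
invoked at 5, #4 merges VC(#3)=(0, 0, 0, 1) and bumps thr3's slot → (0, 0, 0, 2)
target: VC(#5) = (1, 0, 0, 0)

(1, 0, 0, 0)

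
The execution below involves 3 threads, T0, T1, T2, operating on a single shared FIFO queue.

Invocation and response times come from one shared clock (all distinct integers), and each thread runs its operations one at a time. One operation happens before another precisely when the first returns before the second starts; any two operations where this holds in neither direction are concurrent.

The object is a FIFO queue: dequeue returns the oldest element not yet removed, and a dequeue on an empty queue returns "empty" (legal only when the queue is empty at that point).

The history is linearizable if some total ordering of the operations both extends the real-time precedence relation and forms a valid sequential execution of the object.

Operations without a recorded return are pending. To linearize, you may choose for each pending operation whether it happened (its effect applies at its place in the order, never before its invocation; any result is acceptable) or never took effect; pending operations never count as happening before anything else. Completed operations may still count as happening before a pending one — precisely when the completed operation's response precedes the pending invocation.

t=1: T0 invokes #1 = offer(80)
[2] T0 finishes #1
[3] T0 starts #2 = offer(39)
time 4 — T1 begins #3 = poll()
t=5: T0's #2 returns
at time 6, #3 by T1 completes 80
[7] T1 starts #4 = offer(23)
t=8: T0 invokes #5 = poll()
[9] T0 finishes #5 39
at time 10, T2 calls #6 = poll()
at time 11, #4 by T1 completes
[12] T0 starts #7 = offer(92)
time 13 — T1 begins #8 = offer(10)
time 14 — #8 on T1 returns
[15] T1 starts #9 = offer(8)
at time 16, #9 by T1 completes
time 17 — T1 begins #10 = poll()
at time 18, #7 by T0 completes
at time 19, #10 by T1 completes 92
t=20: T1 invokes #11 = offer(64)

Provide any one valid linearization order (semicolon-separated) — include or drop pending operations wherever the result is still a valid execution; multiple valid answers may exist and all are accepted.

1. #1 offer(80), leaving queue <80>
2. #2 offer(39), leaving queue <80,39>
3. #3 poll() → 80, leaving queue <39>
4. #4 offer(23), leaving queue <39,23>
5. #5 poll() → 39, leaving queue <23>
6. #6 poll() (pending, included), leaving queue <>
7. #7 offer(92), leaving queue <92>
8. #8 offer(10), leaving queue <92,10>
9. #9 offer(8), leaving queue <92,10,8>
10. #10 poll() → 92, leaving queue <10,8>

#1; #2; #3; #4; #5; #6; #7; #8; #9; #10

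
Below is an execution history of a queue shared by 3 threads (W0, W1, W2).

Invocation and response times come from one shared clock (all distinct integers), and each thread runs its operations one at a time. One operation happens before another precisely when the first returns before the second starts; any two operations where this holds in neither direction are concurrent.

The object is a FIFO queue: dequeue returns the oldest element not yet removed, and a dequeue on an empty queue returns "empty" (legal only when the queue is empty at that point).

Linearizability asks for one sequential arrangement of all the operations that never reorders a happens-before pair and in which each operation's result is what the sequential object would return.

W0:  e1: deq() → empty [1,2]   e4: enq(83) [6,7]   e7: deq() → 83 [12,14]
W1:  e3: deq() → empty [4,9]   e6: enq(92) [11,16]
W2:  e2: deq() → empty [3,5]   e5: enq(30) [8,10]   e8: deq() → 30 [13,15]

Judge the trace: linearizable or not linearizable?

linearizable

witness order: e1, e2, e3, e4, e5, e6, e7, e8
1. e1 deq() → empty, leaving queue <>
2. e2 deq() → empty, leaving queue <>
3. e3 deq() → empty, leaving queue <>
4. e4 enq(83), leaving queue <83>
5. e5 enq(30), leaving queue <83,30>
6. e6 enq(92), leaving queue <83,30,92>
7. e7 deq() → 83, leaving queue <30,92>
8. e8 deq() → 30, leaving queue <92>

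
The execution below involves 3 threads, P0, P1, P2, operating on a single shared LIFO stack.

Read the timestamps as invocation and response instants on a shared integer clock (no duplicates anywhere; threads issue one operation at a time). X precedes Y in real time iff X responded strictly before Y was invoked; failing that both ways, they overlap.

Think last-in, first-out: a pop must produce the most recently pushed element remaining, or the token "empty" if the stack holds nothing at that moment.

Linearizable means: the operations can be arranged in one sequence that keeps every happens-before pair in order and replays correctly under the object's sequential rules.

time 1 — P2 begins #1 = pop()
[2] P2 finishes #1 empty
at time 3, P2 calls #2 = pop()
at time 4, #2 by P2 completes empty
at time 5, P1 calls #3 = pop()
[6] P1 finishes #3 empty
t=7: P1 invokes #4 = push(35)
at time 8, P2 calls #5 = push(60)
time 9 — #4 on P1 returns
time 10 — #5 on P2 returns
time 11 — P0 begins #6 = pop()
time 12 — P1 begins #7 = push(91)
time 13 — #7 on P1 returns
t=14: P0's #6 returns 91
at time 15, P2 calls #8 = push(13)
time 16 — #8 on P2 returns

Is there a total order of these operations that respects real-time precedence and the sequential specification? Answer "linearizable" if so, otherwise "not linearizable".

linearizable

a witness: #1, #2, #3, #4, #5, #7, #6, #8
step 1: #1 pop() → empty — stack <>
step 2: #2 pop() → empty — stack <>
step 3: #3 pop() → empty — stack <>
step 4: #4 push(35) — stack <35>
step 5: #5 push(60) — stack <35,60>
step 6: #7 push(91) — stack <35,60,91>
step 7: #6 pop() → 91 — stack <35,60>
step 8: #8 push(13) — stack <35,60,13>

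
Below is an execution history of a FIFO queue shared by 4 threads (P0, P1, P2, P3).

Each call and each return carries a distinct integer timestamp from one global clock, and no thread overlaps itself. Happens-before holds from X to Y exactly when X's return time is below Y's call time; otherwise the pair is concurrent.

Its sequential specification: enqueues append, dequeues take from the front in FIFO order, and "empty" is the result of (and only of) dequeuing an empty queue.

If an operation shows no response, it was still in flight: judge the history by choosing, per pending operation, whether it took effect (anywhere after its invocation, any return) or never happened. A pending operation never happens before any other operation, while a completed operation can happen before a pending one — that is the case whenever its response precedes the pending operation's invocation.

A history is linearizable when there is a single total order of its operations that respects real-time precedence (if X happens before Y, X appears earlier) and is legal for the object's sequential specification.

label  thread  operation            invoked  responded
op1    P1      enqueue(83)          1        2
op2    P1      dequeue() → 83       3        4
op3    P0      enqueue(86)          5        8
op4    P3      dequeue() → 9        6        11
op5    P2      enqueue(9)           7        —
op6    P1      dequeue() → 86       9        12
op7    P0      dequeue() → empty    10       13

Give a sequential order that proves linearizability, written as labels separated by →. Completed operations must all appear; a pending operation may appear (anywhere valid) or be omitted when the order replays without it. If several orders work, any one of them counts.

op1 → op2 → op3 → op5 → op6 → op4 → op7

1. op1 enqueue(83), leaving queue <83>
2. op2 dequeue() → 83, leaving queue <>
3. op3 enqueue(86), leaving queue <86>
4. op5 enqueue(9) (pending, included), leaving queue <86,9>
5. op6 dequeue() → 86, leaving queue <9>
6. op4 dequeue() → 9, leaving queue <>
7. op7 dequeue() → empty, leaving queue <>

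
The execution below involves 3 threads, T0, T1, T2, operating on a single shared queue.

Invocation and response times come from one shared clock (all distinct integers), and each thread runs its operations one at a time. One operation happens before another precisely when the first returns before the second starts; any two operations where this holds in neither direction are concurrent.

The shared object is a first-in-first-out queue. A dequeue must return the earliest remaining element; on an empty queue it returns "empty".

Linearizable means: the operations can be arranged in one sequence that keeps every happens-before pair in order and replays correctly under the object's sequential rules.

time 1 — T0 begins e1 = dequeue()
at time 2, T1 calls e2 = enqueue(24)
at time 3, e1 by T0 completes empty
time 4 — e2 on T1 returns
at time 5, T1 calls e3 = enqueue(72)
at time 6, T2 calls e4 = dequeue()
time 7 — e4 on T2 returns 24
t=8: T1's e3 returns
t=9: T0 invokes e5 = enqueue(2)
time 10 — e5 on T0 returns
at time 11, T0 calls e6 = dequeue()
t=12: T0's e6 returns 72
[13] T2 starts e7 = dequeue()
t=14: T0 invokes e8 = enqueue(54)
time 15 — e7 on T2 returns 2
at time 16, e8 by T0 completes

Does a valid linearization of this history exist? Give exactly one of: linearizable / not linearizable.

linearizable

witness order: e1, e2, e3, e4, e5, e6, e7, e8
1. e1 dequeue() → empty, leaving queue <>
2. e2 enqueue(24), leaving queue <24>
3. e3 enqueue(72), leaving queue <24,72>
4. e4 dequeue() → 24, leaving queue <72>
5. e5 enqueue(2), leaving queue <72,2>
6. e6 dequeue() → 72, leaving queue <2>
7. e7 dequeue() → 2, leaving queue <>
8. e8 enqueue(54), leaving queue <54>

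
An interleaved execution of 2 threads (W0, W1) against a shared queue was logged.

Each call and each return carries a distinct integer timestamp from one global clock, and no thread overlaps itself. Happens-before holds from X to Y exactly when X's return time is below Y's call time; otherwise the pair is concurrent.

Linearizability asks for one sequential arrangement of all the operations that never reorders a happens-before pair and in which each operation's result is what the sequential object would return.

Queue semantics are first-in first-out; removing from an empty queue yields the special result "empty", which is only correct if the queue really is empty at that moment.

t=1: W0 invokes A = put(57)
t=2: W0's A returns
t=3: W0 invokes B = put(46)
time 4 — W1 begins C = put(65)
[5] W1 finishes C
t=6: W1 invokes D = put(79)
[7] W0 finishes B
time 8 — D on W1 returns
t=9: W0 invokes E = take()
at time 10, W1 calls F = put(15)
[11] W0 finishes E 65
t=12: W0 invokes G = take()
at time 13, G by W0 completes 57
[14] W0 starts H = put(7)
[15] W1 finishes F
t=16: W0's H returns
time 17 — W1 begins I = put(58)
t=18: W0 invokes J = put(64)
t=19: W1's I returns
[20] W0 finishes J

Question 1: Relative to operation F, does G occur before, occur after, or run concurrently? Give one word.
G spans [12,13], F spans [10,15]
the intervals overlap in both directions

concurrent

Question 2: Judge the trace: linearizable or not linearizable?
prefix check: 1..10 passes, 1..11 fails once E's time-11 response joins
the 5 completed operations admit 3 real-time orders; each fails the queue replay
completion choices over the 1 pending operation (F) were checked; none helps
one such order, A, B, C, D, E (pending dropped), breaks at step 5 where E take() → 65 is illegal
one such order, A, C, B, D, E (pending dropped), breaks at step 5 where E take() → 65 is illegal

not linearizable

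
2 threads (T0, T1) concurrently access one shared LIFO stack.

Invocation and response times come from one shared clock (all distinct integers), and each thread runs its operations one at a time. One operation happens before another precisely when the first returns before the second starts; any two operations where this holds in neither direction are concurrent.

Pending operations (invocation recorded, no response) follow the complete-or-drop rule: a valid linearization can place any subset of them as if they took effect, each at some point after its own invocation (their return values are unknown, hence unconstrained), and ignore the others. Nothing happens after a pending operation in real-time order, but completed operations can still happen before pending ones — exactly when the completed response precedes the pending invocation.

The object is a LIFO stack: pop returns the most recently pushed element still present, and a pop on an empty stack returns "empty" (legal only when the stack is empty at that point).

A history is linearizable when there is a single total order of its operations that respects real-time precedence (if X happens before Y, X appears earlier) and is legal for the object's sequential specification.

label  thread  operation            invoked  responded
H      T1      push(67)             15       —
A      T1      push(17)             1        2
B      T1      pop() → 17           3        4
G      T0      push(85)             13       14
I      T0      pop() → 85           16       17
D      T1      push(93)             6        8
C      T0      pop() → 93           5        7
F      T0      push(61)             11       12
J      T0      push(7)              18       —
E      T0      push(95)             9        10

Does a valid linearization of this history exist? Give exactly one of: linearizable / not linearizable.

linearizable

witness order: A, B, D, C, E, F, G, I
after step 1 (A push(17)): stack <17>
after step 2 (B pop() → 17): stack <>
after step 3 (D push(93)): stack <93>
after step 4 (C pop() → 93): stack <>
after step 5 (E push(95)): stack <95>
after step 6 (F push(61)): stack <95,61>
after step 7 (G push(85)): stack <95,61,85>
after step 8 (I pop() → 85): stack <95,61>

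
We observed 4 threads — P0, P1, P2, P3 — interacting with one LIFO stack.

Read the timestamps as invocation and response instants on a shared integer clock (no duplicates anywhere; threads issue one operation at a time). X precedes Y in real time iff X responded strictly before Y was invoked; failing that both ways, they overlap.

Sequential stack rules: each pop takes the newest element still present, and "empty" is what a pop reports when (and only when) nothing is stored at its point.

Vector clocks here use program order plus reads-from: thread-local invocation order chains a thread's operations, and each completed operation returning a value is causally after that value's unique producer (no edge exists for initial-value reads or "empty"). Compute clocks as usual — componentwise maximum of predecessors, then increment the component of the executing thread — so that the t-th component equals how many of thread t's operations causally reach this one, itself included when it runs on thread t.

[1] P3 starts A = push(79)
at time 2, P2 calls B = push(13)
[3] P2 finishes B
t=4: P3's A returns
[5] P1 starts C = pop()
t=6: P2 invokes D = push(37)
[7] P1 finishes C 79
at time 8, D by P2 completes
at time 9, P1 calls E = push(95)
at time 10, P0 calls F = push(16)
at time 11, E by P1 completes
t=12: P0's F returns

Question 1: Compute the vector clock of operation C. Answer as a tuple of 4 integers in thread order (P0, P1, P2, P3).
A (invocation 1): nothing precedes it; P3's component alone gives (0, 0, 0, 1)
B (invocation 2): nothing precedes it; P2's component alone gives (0, 0, 1, 0)
F (invocation 10): nothing precedes it; P0's component alone gives (1, 0, 0, 0)
invoked at 6, D merges VC(B)=(0, 0, 1, 0) and bumps P2's slot → (0, 0, 2, 0)
invoked at 5, C merges VC(A)=(0, 0, 0, 1) and bumps P1's slot → (0, 1, 0, 1)
invoked at 9, E merges VC(C)=(0, 1, 0, 1) and bumps P1's slot → (0, 2, 0, 1)
target: VC(C) = (0, 1, 0, 1)

(0, 1, 0, 1)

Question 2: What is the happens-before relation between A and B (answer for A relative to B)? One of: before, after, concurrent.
A spans [1,4], B spans [2,3]
the intervals overlap in both directions

concurrent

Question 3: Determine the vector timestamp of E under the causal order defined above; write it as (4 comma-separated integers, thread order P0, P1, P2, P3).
no predecessors for A (invoked 1): P3 increments from zero → (0, 0, 0, 1)
no predecessors for B (invoked 2): P2 increments from zero → (0, 0, 1, 0)
no predecessors for F (invoked 10): P0 increments from zero → (1, 0, 0, 0)
VC(D, invoked at 6): max of VC(B)=(0, 0, 1, 0), then +1 on thread P2 → (0, 0, 2, 0)
VC(C, invoked at 5): max of VC(A)=(0, 0, 0, 1), then +1 on thread P1 → (0, 1, 0, 1)
VC(E, invoked at 9): max of VC(C)=(0, 1, 0, 1), then +1 on thread P1 → (0, 2, 0, 1)
target: VC(E) = (0, 2, 0, 1)

(0, 2, 0, 1)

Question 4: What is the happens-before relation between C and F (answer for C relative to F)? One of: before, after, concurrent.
C spans [5,7], F spans [10,12]
resp(C)=7 < inv(F)=10

before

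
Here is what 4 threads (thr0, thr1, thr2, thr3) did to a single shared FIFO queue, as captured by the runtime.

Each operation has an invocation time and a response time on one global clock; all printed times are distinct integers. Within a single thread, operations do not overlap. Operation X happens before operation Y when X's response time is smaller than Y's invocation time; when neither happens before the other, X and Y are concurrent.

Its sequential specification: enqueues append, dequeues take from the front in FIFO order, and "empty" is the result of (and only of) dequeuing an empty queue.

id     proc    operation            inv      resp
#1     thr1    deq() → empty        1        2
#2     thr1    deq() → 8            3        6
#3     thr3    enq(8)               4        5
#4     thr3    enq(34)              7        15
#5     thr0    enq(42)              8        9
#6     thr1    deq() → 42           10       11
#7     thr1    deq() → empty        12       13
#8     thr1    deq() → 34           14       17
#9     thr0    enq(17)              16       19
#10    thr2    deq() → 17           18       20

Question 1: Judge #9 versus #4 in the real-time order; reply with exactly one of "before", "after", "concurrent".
Answer: after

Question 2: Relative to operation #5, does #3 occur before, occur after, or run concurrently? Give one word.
Answer: before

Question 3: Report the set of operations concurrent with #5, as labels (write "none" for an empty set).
Answer: #4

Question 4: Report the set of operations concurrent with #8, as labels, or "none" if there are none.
Answer: #4, #9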